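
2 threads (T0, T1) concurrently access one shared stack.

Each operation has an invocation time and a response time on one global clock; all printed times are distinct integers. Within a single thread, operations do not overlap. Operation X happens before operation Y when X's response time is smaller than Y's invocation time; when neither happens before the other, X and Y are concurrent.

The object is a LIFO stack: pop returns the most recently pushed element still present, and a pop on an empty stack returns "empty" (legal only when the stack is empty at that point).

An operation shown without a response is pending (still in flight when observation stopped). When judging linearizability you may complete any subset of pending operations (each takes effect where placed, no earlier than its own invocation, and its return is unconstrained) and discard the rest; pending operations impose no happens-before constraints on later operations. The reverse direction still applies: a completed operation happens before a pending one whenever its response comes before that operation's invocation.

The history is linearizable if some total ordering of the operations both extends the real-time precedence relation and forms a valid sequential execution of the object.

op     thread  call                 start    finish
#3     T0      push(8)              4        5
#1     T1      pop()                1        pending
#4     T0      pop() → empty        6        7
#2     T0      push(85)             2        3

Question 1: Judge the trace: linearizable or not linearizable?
not linearizable

through event 6 a valid linearization exists; event 7 (#4 responding at time 7) ends that
the completed operations (3 total) allow one real-time order; the stack replay rejects it
including or dropping the 1 pending operation (#1) in any combination fails
for example #2, #3, #4 (pending dropped) fails at step 3: #4 pop() → empty is not legal there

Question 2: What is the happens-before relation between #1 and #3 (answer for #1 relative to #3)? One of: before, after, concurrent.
Answer: concurrent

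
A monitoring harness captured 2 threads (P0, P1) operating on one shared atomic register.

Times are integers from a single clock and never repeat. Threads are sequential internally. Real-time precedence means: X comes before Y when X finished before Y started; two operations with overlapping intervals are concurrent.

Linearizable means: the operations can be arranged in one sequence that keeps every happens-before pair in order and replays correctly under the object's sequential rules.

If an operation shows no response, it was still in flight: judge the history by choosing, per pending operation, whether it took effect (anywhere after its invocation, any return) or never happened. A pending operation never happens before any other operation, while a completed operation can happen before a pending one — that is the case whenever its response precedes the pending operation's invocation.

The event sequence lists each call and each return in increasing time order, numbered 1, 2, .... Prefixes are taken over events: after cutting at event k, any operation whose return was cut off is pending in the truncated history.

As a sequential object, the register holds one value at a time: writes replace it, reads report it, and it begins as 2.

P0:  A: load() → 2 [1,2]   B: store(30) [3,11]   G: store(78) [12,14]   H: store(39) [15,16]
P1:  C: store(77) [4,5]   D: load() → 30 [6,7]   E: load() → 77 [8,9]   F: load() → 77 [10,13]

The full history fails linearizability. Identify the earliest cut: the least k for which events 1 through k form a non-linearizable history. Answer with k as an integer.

events 1..8 are still linearizable — one witness is A, C, B, D:
after step 1 (A load() → 2): value 2
after step 2 (C store(77)): value 77
after step 3 (B store(30) (pending, included)): value 30
after step 4 (D load() → 30): value 30
include event 9 — E responding at 9 — and every candidate order breaks
include/drop combinations of the 1 pending operation (B) were all tried; none helps
one such order, A, C, D, E (pending dropped), breaks at step 3 where D load() → 30 is illegal

9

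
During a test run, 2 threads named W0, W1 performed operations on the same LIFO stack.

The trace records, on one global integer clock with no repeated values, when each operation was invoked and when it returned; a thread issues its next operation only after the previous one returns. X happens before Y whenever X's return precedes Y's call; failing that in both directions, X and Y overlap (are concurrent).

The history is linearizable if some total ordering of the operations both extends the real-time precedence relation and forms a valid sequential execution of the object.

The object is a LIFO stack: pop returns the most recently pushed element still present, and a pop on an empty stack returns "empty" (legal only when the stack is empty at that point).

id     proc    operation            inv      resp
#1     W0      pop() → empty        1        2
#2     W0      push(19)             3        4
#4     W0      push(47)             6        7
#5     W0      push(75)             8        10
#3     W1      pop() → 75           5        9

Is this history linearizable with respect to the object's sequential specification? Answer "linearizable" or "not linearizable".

linearizable

one valid linearization: #1, #2, #4, #5, #3
1. #1 pop() → empty, leaving stack <>
2. #2 push(19), leaving stack <19>
3. #4 push(47), leaving stack <19,47>
4. #5 push(75), leaving stack <19,47,75>
5. #3 pop() → 75, leaving stack <19,47>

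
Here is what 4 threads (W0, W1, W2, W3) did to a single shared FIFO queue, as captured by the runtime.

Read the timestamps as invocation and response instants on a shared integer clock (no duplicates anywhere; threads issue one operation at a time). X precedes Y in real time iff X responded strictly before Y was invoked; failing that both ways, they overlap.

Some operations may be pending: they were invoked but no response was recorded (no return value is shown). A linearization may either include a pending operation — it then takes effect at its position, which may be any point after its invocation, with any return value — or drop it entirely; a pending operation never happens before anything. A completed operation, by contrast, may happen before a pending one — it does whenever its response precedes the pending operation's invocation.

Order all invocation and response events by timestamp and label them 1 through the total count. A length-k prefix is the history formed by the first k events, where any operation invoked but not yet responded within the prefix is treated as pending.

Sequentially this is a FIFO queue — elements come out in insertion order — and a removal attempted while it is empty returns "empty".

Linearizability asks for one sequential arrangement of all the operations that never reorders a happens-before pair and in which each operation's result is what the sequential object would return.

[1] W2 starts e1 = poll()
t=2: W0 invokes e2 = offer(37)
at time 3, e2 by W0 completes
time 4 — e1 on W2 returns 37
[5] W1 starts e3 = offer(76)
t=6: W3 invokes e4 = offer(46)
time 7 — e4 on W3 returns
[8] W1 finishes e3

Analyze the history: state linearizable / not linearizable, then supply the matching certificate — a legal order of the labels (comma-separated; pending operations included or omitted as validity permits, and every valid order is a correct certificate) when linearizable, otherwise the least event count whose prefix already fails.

linearizable — witness: e2, e1, e3, e4

after step 1 (e2 offer(37)): queue <37>
after step 2 (e1 poll() → 37): queue <>
after step 3 (e3 offer(76)): queue <76>
after step 4 (e4 offer(46)): queue <76,46>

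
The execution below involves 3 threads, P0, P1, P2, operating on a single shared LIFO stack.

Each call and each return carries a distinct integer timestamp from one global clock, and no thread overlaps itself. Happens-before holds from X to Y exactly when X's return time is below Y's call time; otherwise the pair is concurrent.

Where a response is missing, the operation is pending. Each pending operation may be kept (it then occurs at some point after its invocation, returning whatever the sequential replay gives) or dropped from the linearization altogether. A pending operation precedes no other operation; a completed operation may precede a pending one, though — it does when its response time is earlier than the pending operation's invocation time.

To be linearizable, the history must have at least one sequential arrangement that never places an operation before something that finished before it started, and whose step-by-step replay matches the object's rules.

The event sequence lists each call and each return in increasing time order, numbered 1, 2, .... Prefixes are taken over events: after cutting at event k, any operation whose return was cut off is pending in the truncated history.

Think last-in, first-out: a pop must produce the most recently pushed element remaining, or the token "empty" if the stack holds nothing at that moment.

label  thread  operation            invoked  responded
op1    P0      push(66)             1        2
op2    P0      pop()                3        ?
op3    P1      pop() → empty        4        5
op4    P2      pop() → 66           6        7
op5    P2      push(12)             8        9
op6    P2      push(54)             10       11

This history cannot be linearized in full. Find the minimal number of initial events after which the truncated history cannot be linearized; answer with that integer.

7

events 1..6 are still linearizable — one witness is op1, op2, op3:
step 1: op1 push(66) — stack <66>
step 2: op2 pop() (pending, included) — stack <>
step 3: op3 pop() → empty — stack <>
include event 7 — op4 responding at 7 — and every candidate order breaks
no completion choice of the 1 pending operation (op2) rescues it — every subset was tried
e.g. op1, op3, op4 (pending dropped): illegal at step 2, since op3 pop() → empty cannot apply there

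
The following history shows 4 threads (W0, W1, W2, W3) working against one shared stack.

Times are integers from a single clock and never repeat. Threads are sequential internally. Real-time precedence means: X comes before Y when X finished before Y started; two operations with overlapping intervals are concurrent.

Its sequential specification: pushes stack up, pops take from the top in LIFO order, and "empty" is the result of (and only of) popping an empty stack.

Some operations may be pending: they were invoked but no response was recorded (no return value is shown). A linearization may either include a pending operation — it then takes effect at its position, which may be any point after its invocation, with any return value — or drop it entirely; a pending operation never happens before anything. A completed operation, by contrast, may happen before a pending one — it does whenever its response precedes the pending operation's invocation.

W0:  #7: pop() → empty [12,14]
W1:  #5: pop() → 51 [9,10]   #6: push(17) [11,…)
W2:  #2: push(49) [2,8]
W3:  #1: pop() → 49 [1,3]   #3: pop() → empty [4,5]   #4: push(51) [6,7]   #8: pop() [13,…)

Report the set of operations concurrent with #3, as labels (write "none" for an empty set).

#2

#3 runs from 4 to 5; window-overlapping ops are concurrent
#1 [1,3]: before
#2 [2,8]: concurrent
#4 [6,7]: after
#5 [9,10]: after
#6 [11,…): after
#7 [12,14]: after
#8 [13,…): after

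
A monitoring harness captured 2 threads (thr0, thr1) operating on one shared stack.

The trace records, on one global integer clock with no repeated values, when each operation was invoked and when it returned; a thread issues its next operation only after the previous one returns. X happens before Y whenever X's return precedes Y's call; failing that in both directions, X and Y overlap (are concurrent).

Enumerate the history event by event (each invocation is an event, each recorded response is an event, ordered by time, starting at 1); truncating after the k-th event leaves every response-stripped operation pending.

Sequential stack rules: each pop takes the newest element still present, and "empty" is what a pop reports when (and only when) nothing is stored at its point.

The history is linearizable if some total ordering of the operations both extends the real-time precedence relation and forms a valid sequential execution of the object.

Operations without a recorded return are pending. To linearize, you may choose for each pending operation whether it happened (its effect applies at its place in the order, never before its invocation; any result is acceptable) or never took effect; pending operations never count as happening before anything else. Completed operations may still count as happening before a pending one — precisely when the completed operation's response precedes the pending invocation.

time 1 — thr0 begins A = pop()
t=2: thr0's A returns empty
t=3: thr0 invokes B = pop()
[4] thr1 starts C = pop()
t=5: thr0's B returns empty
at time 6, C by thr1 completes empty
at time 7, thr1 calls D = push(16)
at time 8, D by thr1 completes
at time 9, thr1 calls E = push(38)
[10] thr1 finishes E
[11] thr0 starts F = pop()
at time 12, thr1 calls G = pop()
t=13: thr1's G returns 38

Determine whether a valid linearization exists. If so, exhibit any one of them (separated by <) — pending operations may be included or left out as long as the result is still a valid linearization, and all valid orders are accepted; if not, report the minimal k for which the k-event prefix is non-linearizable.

linearizable — witness: A < B < C < D < E < G

after step 1 (A pop() → empty): stack <>
after step 2 (B pop() → empty): stack <>
after step 3 (C pop() → empty): stack <>
after step 4 (D push(16)): stack <16>
after step 5 (E push(38)): stack <16,38>
after step 6 (G pop() → 38): stack <16>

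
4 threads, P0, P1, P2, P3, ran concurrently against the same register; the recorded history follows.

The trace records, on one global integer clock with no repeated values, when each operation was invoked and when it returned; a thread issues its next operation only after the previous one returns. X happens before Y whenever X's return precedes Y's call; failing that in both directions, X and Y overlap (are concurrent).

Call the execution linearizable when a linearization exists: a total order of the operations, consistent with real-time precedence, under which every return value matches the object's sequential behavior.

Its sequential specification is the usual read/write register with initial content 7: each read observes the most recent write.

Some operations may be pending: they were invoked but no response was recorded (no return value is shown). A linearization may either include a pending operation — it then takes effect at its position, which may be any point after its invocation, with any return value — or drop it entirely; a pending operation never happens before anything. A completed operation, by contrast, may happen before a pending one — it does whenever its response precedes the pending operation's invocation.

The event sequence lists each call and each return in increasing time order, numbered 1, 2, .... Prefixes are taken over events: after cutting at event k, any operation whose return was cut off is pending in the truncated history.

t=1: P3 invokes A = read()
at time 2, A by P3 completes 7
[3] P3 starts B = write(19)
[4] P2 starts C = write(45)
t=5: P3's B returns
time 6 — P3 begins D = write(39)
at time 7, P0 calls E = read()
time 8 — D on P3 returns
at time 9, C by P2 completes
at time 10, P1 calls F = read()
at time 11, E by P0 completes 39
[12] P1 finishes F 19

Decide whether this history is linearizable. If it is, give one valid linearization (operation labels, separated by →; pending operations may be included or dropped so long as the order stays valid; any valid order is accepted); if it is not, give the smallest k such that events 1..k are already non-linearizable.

not linearizable — minimal violating prefix: 12 events

prefix check: 1..11 passes, 1..12 fails once F's time-12 response joins
11 orders of the 6 completed register ops respect real time; none is legal
sample order A, B, C, D, E, F stalls at step 6 — F read() → 19 has no legal effect
sample order A, B, C, D, F, E stalls at step 5 — F read() → 19 has no legal effect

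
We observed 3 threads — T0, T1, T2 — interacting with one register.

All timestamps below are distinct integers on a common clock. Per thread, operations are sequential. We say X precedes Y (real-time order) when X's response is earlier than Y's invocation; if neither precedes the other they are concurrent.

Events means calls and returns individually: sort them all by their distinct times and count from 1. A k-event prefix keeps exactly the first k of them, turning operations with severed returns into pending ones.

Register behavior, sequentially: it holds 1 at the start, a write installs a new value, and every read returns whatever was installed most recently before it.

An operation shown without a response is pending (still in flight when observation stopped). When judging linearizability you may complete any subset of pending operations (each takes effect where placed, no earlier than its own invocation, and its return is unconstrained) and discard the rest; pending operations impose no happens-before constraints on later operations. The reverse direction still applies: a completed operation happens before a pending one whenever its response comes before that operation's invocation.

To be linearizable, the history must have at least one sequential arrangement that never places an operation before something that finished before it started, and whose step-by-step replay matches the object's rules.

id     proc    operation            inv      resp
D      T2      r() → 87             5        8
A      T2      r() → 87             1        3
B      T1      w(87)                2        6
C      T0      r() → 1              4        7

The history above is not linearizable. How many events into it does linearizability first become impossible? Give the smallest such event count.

7

events 1..6 are still linearizable — one witness is B, A:
1. B w(87), leaving value 87
2. A r() → 87, leaving value 87
with event 7 included (C responding at time 7), all real-time-consistent orders fail
including or dropping the 1 pending operation (D) in any combination fails
e.g. A, B, C (pending dropped): illegal at step 1, since A r() → 87 cannot apply there
e.g. A, C, B (pending dropped): illegal at step 1, since A r() → 87 cannot apply there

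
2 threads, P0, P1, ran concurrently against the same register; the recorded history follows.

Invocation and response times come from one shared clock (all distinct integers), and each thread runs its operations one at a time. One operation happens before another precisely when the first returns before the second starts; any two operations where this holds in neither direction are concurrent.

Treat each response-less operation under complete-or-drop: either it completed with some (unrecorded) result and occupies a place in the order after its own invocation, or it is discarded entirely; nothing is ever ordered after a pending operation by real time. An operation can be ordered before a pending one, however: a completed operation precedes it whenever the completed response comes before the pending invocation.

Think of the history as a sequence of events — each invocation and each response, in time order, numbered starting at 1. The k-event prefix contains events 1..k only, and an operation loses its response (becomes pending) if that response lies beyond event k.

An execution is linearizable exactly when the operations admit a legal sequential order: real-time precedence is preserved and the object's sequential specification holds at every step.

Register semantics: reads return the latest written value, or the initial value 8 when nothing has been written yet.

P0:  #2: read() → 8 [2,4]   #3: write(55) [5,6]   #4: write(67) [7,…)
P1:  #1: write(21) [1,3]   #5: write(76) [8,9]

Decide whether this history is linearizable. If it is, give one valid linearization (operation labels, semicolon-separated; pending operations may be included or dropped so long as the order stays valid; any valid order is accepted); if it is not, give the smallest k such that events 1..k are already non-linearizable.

linearizable — witness: #2; #1; #3; #4; #5

step 1: #2 read() → 8 — value 8
step 2: #1 write(21) — value 21
step 3: #3 write(55) — value 55
step 4: #4 write(67) (pending, included) — value 67
step 5: #5 write(76) — value 76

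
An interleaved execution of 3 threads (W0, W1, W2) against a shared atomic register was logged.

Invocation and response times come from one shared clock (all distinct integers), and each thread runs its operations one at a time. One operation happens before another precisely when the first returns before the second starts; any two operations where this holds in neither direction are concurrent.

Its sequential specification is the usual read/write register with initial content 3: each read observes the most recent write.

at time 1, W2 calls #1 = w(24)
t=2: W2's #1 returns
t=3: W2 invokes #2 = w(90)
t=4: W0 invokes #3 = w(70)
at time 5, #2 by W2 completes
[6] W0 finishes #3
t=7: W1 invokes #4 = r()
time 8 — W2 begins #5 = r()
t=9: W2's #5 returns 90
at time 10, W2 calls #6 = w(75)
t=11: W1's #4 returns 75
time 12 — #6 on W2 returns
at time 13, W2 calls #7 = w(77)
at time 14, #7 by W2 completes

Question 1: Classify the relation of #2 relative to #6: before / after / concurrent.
#2 spans [3,5], #6 spans [10,12]
resp(#2)=5 < inv(#6)=10

before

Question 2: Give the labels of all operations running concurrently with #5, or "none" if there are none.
#5 spans [8,9]; an op avoiding the whole window 8..9 is ordered, any other is concurrent
#1 [1,2]: before
#2 [3,5]: before
#3 [4,6]: before
#4 [7,11]: concurrent
#6 [10,12]: after
#7 [13,14]: after

#4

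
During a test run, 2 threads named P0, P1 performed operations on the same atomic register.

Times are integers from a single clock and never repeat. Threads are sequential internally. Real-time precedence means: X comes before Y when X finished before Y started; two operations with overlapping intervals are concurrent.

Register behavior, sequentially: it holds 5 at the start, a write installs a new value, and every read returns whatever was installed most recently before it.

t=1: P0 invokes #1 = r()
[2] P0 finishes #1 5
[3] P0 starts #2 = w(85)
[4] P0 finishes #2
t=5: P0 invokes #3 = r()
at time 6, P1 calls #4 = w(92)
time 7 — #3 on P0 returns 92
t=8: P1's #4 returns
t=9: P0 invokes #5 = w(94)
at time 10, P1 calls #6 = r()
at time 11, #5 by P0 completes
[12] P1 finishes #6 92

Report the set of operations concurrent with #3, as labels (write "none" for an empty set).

#3 spans [5,7]: anything still running between times 5 and 7 counts as concurrent
#1 [1,2]: before
#2 [3,4]: before
#4 [6,8]: concurrent
#5 [9,11]: after
#6 [10,12]: after

#4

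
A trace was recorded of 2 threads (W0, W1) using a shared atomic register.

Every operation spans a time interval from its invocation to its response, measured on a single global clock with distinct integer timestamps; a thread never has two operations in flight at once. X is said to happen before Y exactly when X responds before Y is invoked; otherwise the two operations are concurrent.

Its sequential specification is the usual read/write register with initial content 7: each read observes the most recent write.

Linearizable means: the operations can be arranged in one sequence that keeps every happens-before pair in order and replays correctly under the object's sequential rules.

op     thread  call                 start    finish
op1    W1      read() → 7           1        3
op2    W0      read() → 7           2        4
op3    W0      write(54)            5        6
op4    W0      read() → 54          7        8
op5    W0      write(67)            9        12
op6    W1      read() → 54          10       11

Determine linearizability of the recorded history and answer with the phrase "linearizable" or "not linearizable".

linearizable

one valid linearization: op1, op2, op3, op4, op6, op5
1. op1 read() → 7, leaving value 7
2. op2 read() → 7, leaving value 7
3. op3 write(54), leaving value 54
4. op4 read() → 54, leaving value 54
5. op6 read() → 54, leaving value 54
6. op5 write(67), leaving value 67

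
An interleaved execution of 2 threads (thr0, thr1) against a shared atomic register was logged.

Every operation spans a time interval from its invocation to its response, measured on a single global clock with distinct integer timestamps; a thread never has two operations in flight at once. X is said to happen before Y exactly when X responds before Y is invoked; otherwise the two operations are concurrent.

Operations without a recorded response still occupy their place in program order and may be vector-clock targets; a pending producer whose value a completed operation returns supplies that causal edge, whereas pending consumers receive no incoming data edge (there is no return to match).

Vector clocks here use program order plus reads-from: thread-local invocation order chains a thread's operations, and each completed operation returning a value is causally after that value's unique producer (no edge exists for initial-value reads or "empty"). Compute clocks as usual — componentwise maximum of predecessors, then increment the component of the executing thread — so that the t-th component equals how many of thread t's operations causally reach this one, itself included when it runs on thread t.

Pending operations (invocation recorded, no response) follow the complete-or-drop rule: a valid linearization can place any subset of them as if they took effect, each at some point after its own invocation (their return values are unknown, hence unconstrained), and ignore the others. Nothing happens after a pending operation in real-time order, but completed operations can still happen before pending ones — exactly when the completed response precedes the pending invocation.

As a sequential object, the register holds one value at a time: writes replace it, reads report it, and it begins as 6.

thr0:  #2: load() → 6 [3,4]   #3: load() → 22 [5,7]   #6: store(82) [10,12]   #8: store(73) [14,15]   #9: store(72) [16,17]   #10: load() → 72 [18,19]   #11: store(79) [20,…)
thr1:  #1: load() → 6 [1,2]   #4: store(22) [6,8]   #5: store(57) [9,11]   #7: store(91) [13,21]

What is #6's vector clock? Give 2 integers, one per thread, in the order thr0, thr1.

root op #1, invoked 1: fresh clock plus thr1's own tick → (0, 1)
root op #2, invoked 3: fresh clock plus thr0's own tick → (1, 0)
invoked at 6, #4 merges VC(#1)=(0, 1) and bumps thr1's slot → (0, 2)
invoked at 9, #5 merges VC(#4)=(0, 2) and bumps thr1's slot → (0, 3)
invoked at 13, #7 merges VC(#5)=(0, 3) and bumps thr1's slot → (0, 4)
invoked at 5, #3 merges VC(#2)=(1, 0), VC(#4)=(0, 2) and bumps thr0's slot → (2, 2)
invoked at 10, #6 merges VC(#3)=(2, 2) and bumps thr0's slot → (3, 2)
invoked at 14, #8 merges VC(#6)=(3, 2) and bumps thr0's slot → (4, 2)
invoked at 16, #9 merges VC(#8)=(4, 2) and bumps thr0's slot → (5, 2)
invoked at 18, #10 merges VC(#9)=(5, 2) and bumps thr0's slot → (6, 2)
invoked at 20, #11 merges VC(#10)=(6, 2) and bumps thr0's slot → (7, 2)
target: VC(#6) = (3, 2)

(3, 2)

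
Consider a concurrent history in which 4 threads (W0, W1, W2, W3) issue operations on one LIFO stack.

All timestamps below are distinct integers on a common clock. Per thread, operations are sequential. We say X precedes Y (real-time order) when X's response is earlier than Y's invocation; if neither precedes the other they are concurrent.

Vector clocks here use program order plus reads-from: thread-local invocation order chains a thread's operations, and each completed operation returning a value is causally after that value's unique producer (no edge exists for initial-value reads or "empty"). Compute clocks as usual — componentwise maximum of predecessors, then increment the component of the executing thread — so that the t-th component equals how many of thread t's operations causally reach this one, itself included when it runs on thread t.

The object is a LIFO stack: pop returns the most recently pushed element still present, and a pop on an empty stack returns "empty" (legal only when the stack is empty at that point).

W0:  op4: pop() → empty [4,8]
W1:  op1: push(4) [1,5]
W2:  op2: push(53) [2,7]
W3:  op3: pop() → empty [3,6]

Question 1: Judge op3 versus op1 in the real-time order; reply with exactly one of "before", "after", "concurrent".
Answer: concurrent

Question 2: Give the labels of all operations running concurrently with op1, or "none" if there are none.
Answer: op2, op3, op4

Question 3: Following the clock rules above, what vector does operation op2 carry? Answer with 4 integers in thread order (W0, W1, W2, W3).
Answer: (0, 0, 1, 0)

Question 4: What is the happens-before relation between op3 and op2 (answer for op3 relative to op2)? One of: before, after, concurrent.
Answer: concurrent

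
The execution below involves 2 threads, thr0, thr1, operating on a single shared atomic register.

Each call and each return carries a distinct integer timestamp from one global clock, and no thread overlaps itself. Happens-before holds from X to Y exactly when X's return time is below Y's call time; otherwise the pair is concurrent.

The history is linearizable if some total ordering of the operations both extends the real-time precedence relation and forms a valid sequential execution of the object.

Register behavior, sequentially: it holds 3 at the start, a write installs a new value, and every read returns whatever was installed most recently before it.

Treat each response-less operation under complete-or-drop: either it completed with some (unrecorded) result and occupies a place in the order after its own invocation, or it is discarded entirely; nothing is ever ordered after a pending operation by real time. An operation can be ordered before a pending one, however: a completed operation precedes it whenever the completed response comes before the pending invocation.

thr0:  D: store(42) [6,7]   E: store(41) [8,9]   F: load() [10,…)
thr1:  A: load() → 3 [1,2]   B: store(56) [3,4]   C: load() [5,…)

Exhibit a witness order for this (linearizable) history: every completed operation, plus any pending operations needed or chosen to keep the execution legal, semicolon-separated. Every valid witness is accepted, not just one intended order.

1. A load() → 3, leaving value 3
2. B store(56), leaving value 56
3. C load() (pending, included), leaving value 56
4. D store(42), leaving value 42
5. E store(41), leaving value 41

A; B; C; D; E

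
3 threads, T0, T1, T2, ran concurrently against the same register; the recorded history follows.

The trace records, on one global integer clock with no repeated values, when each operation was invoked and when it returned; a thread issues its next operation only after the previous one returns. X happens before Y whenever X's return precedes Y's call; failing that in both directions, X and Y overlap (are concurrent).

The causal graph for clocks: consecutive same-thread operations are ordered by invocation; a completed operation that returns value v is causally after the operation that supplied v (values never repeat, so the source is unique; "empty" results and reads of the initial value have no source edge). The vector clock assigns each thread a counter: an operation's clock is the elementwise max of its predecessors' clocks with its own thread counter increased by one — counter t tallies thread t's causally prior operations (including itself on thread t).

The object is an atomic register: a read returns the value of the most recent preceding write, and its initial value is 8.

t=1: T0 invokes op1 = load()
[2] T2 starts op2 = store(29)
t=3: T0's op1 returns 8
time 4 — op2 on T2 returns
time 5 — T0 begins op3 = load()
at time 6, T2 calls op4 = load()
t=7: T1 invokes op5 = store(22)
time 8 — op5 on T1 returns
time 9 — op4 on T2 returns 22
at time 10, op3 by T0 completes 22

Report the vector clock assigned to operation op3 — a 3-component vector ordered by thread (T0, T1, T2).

op2 (invocation 2): nothing precedes it; T2's component alone gives (0, 0, 1)
op5 (invocation 7): nothing precedes it; T1's component alone gives (0, 1, 0)
op1 (invocation 1): nothing precedes it; T0's component alone gives (1, 0, 0)
from VC(op2)=(0, 0, 1), VC(op5)=(0, 1, 0), op4 (invoked 6) maxes components and bumps T2 → (0, 1, 2)
from VC(op1)=(1, 0, 0), VC(op5)=(0, 1, 0), op3 (invoked 5) maxes components and bumps T0 → (2, 1, 0)
target: VC(op3) = (2, 1, 0)

(2, 1, 0)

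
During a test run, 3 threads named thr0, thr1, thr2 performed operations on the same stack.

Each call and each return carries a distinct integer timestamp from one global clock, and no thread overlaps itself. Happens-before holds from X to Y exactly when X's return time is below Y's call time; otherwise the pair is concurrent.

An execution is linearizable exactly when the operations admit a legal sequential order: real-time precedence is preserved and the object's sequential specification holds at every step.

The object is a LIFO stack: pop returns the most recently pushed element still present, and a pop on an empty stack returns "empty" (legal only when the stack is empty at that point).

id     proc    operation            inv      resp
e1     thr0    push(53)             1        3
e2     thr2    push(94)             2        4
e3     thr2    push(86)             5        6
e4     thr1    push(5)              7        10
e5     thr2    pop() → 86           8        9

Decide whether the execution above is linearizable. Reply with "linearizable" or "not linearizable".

one valid linearization: e1, e2, e3, e5, e4
after step 1 (e1 push(53)): stack <53>
after step 2 (e2 push(94)): stack <53,94>
after step 3 (e3 push(86)): stack <53,94,86>
after step 4 (e5 pop() → 86): stack <53,94>
after step 5 (e4 push(5)): stack <53,94,5>

linearizable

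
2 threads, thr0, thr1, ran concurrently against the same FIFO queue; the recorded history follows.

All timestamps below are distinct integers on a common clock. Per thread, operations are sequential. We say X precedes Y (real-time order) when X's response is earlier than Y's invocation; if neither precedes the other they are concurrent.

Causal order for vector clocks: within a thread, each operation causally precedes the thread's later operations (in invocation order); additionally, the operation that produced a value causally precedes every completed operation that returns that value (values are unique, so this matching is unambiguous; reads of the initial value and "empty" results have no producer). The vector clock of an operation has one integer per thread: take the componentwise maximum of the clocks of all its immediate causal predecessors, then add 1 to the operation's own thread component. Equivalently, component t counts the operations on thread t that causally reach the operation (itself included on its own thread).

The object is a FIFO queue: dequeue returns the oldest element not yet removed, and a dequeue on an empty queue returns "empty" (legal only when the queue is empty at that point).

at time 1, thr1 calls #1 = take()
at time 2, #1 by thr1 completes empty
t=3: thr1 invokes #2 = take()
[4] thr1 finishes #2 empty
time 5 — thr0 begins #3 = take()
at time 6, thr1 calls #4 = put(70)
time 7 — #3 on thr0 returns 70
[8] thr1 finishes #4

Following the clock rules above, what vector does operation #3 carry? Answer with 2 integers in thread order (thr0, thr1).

VC(#1, invoked at 1): no causal predecessors; +1 on thr1 → (0, 1)
VC(#2, invoked at 3): max of VC(#1)=(0, 1), then +1 on thread thr1 → (0, 2)
VC(#4, invoked at 6): max of VC(#2)=(0, 2), then +1 on thread thr1 → (0, 3)
VC(#3, invoked at 5): max of VC(#4)=(0, 3), then +1 on thread thr0 → (1, 3)
target: VC(#3) = (1, 3)

(1, 3)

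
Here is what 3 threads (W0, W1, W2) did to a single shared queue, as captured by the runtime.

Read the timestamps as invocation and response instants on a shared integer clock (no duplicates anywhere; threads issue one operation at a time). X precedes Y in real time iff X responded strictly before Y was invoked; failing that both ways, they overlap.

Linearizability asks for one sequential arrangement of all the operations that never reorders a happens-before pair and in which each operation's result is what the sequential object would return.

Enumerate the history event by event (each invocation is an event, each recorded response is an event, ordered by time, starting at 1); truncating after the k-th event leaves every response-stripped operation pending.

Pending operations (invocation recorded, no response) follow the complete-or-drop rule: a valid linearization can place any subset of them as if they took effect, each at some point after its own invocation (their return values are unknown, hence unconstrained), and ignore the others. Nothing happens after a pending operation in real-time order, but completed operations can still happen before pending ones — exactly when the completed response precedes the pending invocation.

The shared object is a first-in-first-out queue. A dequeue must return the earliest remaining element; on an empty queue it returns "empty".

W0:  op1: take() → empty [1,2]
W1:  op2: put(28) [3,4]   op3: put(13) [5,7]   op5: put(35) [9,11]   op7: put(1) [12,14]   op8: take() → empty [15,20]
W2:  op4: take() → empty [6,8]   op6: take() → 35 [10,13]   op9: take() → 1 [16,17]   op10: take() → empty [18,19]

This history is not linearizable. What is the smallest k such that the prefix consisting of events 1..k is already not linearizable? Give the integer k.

8

a valid linearization of events 1..7 exists, for instance op1, op2, op3:
1. op1 take() → empty, leaving queue <>
2. op2 put(28), leaving queue <28>
3. op3 put(13), leaving queue <28,13>
adding event 8 (op4 responds at 8) leaves no legal real-time order
for example op1, op2, op3, op4 fails at step 4: op4 take() → empty is not legal there
for example op1, op2, op4, op3 fails at step 3: op4 take() → empty is not legal there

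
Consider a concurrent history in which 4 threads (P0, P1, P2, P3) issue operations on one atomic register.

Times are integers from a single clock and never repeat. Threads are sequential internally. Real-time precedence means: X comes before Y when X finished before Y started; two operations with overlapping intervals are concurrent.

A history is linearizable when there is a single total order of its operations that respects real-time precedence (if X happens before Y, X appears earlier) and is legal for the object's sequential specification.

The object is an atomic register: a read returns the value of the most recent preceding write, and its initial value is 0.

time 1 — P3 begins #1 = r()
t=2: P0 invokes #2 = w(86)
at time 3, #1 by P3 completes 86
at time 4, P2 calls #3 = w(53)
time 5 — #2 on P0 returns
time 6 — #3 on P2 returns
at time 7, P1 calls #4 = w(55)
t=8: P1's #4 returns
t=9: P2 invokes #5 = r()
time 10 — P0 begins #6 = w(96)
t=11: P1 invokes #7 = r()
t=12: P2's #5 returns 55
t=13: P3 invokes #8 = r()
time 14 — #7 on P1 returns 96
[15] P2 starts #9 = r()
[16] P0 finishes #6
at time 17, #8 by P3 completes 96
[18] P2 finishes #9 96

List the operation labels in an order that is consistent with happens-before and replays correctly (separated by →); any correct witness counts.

after step 1 (#2 w(86)): value 86
after step 2 (#1 r() → 86): value 86
after step 3 (#3 w(53)): value 53
after step 4 (#4 w(55)): value 55
after step 5 (#5 r() → 55): value 55
after step 6 (#6 w(96)): value 96
after step 7 (#7 r() → 96): value 96
after step 8 (#8 r() → 96): value 96
after step 9 (#9 r() → 96): value 96

#2 → #1 → #3 → #4 → #5 → #6 → #7 → #8 → #9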